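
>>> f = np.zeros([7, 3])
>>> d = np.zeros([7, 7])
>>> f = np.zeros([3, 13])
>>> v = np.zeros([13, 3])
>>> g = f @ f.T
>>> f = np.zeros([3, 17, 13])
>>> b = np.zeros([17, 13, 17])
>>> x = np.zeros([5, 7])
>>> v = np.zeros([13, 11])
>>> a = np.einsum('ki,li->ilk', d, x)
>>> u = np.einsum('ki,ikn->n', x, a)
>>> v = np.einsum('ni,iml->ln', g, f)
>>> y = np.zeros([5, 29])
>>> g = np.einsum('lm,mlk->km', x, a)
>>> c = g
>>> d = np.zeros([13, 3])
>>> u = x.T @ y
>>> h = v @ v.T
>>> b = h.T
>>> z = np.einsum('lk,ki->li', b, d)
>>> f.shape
(3, 17, 13)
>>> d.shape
(13, 3)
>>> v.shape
(13, 3)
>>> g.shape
(7, 7)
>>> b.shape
(13, 13)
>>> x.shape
(5, 7)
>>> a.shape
(7, 5, 7)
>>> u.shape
(7, 29)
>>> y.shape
(5, 29)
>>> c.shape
(7, 7)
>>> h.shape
(13, 13)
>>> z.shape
(13, 3)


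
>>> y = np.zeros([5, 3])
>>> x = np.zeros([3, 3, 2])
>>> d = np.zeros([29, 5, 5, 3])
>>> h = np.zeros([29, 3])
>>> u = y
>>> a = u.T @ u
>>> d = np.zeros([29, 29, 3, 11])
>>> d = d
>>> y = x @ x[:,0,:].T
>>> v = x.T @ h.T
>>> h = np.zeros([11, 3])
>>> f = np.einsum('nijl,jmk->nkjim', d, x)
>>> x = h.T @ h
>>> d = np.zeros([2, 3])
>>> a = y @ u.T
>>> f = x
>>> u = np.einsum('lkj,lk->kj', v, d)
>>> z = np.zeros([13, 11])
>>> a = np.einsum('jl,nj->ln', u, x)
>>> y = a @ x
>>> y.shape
(29, 3)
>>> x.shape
(3, 3)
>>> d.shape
(2, 3)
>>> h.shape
(11, 3)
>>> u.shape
(3, 29)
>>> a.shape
(29, 3)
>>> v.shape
(2, 3, 29)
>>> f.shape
(3, 3)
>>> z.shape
(13, 11)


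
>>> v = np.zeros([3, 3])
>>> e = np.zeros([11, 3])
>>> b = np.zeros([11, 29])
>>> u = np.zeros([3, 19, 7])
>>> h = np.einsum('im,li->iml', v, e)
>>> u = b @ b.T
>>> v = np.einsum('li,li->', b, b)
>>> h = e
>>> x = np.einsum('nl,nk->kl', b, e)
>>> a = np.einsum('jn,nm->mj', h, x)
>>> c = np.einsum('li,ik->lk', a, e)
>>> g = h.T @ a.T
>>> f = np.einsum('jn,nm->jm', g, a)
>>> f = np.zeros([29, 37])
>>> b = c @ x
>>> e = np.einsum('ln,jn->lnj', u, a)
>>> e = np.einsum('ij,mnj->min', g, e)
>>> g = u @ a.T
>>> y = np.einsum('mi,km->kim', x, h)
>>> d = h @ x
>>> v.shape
()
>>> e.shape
(11, 3, 11)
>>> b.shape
(29, 29)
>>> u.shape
(11, 11)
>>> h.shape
(11, 3)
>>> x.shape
(3, 29)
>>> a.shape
(29, 11)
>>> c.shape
(29, 3)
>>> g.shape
(11, 29)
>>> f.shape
(29, 37)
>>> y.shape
(11, 29, 3)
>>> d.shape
(11, 29)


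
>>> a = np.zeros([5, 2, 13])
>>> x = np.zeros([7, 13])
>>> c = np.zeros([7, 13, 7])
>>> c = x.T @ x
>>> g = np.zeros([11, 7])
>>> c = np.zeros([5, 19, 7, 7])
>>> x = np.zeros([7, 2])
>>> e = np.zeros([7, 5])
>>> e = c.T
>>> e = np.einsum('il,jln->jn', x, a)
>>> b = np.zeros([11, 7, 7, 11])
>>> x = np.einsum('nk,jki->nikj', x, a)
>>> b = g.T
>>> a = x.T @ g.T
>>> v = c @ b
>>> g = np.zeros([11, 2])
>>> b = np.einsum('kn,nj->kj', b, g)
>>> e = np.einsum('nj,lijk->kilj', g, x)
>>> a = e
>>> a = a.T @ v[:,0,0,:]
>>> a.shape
(2, 7, 13, 11)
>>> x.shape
(7, 13, 2, 5)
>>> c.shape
(5, 19, 7, 7)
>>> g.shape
(11, 2)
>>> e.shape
(5, 13, 7, 2)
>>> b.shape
(7, 2)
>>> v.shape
(5, 19, 7, 11)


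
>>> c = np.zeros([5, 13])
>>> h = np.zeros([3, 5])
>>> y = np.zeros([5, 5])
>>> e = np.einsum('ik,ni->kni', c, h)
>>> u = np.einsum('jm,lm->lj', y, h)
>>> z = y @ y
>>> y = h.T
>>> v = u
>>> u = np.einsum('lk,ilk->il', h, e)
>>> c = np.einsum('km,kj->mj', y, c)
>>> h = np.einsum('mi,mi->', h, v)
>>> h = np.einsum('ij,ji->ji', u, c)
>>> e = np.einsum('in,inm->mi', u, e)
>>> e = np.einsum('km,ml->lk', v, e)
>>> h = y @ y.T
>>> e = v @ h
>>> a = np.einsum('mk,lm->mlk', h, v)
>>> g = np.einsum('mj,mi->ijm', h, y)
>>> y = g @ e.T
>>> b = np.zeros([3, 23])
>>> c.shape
(3, 13)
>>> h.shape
(5, 5)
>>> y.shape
(3, 5, 3)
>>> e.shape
(3, 5)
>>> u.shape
(13, 3)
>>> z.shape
(5, 5)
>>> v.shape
(3, 5)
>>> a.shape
(5, 3, 5)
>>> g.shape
(3, 5, 5)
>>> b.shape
(3, 23)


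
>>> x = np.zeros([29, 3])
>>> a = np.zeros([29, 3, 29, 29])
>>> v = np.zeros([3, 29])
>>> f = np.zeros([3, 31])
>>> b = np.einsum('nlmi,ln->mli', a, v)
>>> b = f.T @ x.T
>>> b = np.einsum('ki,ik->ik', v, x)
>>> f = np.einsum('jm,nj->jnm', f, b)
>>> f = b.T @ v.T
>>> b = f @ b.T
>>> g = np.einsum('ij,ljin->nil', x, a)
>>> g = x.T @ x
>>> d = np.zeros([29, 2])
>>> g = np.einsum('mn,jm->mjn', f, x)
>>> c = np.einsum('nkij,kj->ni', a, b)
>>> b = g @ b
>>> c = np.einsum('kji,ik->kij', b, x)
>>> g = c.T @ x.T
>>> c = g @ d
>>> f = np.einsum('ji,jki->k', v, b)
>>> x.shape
(29, 3)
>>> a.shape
(29, 3, 29, 29)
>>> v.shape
(3, 29)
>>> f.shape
(29,)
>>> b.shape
(3, 29, 29)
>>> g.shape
(29, 29, 29)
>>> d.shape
(29, 2)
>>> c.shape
(29, 29, 2)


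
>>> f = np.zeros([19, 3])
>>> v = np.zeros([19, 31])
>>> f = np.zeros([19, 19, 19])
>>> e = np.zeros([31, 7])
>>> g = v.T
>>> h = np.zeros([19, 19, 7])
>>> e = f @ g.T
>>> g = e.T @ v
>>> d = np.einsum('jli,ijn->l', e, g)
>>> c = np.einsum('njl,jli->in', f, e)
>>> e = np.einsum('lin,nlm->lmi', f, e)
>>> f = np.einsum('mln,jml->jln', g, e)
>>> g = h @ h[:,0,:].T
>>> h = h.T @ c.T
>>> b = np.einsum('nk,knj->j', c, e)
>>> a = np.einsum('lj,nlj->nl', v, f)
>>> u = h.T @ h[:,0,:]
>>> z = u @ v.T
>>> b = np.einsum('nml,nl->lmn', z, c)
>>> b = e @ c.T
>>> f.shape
(19, 19, 31)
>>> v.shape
(19, 31)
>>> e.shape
(19, 31, 19)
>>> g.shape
(19, 19, 19)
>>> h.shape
(7, 19, 31)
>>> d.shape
(19,)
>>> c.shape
(31, 19)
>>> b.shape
(19, 31, 31)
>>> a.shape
(19, 19)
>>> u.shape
(31, 19, 31)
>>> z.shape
(31, 19, 19)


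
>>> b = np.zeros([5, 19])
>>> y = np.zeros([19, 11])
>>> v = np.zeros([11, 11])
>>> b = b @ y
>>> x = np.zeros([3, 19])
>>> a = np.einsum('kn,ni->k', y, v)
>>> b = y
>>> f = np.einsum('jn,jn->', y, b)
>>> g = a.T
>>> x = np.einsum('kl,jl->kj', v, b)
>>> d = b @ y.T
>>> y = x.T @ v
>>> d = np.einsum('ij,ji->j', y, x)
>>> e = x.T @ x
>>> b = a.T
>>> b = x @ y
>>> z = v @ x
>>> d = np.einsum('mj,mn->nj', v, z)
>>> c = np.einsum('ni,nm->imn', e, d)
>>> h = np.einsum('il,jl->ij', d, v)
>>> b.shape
(11, 11)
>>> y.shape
(19, 11)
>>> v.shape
(11, 11)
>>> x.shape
(11, 19)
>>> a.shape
(19,)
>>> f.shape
()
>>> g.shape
(19,)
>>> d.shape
(19, 11)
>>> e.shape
(19, 19)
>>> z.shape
(11, 19)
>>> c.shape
(19, 11, 19)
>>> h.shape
(19, 11)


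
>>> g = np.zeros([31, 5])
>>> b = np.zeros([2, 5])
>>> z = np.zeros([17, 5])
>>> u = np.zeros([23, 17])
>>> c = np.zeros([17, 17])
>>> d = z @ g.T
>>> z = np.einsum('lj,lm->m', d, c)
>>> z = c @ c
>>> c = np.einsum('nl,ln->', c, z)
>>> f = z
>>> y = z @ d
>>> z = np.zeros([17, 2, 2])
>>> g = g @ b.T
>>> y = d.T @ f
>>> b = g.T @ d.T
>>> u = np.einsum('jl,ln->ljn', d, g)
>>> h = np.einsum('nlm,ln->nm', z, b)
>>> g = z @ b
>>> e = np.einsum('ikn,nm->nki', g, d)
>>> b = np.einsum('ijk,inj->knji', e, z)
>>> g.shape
(17, 2, 17)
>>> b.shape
(17, 2, 2, 17)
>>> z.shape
(17, 2, 2)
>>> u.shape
(31, 17, 2)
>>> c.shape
()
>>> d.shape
(17, 31)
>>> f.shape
(17, 17)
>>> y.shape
(31, 17)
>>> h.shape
(17, 2)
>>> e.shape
(17, 2, 17)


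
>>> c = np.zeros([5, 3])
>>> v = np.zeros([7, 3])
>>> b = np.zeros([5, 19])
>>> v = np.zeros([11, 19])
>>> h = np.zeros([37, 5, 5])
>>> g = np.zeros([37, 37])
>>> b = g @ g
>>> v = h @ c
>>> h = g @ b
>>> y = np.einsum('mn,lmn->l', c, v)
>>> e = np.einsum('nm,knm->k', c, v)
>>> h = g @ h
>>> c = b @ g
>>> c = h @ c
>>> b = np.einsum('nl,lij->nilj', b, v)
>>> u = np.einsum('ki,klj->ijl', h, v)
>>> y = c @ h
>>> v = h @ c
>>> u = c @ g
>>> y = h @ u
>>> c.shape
(37, 37)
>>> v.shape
(37, 37)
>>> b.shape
(37, 5, 37, 3)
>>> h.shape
(37, 37)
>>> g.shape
(37, 37)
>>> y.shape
(37, 37)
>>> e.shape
(37,)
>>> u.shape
(37, 37)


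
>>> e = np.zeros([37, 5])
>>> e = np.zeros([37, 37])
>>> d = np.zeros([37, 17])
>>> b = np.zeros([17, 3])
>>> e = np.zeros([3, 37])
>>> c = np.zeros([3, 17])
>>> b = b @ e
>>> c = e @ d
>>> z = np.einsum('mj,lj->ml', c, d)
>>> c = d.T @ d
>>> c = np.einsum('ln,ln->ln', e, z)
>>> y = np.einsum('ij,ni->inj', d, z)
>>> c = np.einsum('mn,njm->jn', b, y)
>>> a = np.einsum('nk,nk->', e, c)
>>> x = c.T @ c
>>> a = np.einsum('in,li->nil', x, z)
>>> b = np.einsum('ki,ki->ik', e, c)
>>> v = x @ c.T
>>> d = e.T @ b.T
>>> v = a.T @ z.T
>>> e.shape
(3, 37)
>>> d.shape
(37, 37)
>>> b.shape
(37, 3)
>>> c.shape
(3, 37)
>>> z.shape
(3, 37)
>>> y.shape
(37, 3, 17)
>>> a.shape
(37, 37, 3)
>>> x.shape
(37, 37)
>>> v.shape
(3, 37, 3)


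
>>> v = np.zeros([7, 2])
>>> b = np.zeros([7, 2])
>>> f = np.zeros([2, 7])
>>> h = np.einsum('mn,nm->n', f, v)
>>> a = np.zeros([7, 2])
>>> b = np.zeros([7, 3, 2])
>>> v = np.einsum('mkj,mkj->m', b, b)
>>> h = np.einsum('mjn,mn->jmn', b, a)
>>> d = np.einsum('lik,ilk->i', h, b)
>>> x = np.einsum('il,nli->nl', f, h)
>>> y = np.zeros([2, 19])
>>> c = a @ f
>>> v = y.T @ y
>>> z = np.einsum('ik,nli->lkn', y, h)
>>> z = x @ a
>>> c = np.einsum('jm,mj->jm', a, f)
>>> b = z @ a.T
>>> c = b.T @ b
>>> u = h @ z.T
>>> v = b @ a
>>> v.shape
(3, 2)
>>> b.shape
(3, 7)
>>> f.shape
(2, 7)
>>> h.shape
(3, 7, 2)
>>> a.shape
(7, 2)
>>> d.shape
(7,)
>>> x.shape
(3, 7)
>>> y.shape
(2, 19)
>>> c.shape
(7, 7)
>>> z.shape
(3, 2)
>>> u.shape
(3, 7, 3)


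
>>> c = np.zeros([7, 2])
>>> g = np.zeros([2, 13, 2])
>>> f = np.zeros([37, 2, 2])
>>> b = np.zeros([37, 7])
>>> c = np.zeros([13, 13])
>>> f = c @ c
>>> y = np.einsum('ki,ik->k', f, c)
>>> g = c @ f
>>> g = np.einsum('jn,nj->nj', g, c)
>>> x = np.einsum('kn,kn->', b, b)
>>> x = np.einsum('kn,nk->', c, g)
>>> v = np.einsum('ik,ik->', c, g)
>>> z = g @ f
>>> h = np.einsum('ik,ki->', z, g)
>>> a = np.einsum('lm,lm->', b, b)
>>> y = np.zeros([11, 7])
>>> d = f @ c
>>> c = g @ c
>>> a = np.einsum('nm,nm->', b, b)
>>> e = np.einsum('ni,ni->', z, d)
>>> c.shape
(13, 13)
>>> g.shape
(13, 13)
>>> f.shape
(13, 13)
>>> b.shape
(37, 7)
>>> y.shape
(11, 7)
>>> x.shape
()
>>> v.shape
()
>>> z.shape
(13, 13)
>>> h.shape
()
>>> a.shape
()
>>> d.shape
(13, 13)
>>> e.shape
()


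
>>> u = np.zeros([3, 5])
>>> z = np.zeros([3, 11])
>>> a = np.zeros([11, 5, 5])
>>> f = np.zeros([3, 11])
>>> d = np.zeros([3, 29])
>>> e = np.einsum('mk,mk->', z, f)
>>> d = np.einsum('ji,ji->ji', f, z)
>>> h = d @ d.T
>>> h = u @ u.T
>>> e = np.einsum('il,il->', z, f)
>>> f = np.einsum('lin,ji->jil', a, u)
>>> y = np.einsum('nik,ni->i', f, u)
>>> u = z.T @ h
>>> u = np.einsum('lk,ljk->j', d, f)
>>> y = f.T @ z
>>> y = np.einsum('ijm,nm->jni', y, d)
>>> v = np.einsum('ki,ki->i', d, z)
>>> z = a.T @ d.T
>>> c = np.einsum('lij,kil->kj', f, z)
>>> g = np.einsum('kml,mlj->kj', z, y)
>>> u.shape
(5,)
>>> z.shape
(5, 5, 3)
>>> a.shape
(11, 5, 5)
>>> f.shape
(3, 5, 11)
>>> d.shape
(3, 11)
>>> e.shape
()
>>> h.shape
(3, 3)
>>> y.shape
(5, 3, 11)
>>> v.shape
(11,)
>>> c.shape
(5, 11)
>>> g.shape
(5, 11)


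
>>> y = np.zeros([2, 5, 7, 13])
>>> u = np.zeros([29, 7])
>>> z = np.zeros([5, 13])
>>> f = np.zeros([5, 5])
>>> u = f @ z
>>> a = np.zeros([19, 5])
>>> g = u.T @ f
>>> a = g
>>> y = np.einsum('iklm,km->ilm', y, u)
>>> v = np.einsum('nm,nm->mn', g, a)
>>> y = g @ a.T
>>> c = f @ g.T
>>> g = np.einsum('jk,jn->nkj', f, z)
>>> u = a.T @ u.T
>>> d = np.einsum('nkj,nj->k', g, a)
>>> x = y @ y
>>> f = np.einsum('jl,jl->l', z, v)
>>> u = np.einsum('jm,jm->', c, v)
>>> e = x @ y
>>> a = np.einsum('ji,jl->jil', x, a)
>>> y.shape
(13, 13)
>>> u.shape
()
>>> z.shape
(5, 13)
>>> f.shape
(13,)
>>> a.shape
(13, 13, 5)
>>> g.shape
(13, 5, 5)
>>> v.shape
(5, 13)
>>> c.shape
(5, 13)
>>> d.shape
(5,)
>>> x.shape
(13, 13)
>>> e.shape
(13, 13)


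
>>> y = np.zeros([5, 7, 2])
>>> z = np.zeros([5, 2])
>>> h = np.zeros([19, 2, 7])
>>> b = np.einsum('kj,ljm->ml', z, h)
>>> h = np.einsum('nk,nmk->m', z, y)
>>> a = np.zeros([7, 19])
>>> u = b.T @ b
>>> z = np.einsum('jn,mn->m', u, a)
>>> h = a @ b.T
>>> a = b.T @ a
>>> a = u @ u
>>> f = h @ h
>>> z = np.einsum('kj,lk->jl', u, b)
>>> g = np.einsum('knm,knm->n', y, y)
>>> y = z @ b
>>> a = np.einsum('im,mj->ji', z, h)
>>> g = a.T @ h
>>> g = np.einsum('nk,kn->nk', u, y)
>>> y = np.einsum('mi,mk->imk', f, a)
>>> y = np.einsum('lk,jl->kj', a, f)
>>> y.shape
(19, 7)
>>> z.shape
(19, 7)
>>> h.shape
(7, 7)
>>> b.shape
(7, 19)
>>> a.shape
(7, 19)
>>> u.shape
(19, 19)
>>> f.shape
(7, 7)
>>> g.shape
(19, 19)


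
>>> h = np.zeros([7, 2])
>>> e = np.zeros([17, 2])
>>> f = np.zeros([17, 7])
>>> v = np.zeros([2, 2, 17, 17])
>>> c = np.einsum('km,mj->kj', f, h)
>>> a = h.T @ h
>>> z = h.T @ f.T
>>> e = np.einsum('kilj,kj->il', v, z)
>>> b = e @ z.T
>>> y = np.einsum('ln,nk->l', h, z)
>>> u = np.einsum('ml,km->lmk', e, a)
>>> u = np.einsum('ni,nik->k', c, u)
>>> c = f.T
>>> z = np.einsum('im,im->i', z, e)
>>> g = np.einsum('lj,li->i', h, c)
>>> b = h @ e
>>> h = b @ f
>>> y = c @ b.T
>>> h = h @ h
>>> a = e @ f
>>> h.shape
(7, 7)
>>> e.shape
(2, 17)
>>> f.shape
(17, 7)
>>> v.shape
(2, 2, 17, 17)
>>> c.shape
(7, 17)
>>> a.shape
(2, 7)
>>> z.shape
(2,)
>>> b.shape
(7, 17)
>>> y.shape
(7, 7)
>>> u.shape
(2,)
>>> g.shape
(17,)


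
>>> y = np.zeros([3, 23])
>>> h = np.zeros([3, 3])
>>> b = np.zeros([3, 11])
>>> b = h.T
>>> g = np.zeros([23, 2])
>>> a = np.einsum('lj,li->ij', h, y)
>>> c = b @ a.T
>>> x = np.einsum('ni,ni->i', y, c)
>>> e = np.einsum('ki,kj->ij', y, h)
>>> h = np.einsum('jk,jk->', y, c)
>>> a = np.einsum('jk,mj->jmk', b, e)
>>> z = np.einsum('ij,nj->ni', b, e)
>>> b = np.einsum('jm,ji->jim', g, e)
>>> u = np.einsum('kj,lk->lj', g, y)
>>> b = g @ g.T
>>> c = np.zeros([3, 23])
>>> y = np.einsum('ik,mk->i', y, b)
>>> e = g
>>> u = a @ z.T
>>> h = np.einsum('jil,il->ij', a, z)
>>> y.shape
(3,)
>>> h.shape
(23, 3)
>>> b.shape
(23, 23)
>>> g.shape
(23, 2)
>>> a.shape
(3, 23, 3)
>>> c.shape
(3, 23)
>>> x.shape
(23,)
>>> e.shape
(23, 2)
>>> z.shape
(23, 3)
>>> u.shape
(3, 23, 23)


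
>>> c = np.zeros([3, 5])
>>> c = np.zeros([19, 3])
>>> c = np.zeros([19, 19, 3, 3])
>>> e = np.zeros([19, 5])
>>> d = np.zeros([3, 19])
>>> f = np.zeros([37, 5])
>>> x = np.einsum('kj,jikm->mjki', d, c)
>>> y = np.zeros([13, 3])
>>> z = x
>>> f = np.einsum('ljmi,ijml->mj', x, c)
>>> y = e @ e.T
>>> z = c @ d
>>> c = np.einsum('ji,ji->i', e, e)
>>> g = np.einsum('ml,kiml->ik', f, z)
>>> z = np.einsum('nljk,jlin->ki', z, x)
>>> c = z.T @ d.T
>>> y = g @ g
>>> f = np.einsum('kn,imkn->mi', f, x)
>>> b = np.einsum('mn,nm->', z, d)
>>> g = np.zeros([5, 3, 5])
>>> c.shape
(3, 3)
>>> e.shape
(19, 5)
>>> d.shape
(3, 19)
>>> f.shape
(19, 3)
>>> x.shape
(3, 19, 3, 19)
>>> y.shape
(19, 19)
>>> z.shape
(19, 3)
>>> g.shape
(5, 3, 5)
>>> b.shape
()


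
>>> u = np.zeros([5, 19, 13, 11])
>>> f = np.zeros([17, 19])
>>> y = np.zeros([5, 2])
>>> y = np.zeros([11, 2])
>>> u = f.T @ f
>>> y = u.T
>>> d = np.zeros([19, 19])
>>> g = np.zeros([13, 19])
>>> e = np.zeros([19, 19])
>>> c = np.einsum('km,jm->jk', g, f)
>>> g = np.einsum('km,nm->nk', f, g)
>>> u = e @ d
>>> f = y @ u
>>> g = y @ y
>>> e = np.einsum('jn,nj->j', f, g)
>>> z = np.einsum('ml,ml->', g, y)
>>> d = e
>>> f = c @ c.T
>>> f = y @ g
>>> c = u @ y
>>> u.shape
(19, 19)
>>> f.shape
(19, 19)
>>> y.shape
(19, 19)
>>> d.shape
(19,)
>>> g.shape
(19, 19)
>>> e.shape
(19,)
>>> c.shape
(19, 19)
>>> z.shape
()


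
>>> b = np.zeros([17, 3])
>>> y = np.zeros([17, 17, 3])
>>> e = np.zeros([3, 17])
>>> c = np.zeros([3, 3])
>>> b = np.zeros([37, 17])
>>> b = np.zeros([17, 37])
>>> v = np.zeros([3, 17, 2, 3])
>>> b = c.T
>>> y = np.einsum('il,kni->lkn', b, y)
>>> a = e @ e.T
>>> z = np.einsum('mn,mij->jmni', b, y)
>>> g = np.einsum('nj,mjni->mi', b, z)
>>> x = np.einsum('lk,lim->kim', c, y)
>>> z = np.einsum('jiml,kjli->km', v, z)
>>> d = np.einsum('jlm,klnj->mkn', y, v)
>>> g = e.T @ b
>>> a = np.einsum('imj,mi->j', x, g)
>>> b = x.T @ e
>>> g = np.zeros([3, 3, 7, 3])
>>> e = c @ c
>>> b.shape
(17, 17, 17)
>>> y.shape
(3, 17, 17)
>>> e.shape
(3, 3)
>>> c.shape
(3, 3)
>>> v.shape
(3, 17, 2, 3)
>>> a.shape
(17,)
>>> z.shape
(17, 2)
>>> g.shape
(3, 3, 7, 3)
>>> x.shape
(3, 17, 17)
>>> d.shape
(17, 3, 2)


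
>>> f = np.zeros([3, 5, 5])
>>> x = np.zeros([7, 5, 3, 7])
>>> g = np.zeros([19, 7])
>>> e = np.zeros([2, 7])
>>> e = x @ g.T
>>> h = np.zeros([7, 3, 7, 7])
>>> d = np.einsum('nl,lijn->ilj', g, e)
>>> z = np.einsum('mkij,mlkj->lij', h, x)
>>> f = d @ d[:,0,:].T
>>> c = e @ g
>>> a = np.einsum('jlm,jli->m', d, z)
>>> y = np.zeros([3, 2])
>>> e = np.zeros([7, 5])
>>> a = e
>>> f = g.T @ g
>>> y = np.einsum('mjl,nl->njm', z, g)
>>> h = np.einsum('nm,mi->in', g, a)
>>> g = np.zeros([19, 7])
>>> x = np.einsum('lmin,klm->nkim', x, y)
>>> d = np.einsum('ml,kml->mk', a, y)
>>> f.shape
(7, 7)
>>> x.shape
(7, 19, 3, 5)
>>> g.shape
(19, 7)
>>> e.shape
(7, 5)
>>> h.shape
(5, 19)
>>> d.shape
(7, 19)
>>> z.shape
(5, 7, 7)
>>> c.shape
(7, 5, 3, 7)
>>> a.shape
(7, 5)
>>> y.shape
(19, 7, 5)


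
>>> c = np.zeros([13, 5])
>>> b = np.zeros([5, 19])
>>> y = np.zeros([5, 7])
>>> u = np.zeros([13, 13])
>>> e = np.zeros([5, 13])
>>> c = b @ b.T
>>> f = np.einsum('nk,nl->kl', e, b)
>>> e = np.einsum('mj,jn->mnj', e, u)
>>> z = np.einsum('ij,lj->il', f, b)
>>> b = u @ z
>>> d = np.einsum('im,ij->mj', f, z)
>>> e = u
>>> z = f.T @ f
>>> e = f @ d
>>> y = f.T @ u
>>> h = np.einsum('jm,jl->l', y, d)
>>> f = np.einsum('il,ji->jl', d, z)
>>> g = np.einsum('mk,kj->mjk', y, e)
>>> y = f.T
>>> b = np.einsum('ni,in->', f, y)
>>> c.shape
(5, 5)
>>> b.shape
()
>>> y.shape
(5, 19)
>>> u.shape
(13, 13)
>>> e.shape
(13, 5)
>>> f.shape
(19, 5)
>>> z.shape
(19, 19)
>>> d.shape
(19, 5)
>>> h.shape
(5,)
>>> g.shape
(19, 5, 13)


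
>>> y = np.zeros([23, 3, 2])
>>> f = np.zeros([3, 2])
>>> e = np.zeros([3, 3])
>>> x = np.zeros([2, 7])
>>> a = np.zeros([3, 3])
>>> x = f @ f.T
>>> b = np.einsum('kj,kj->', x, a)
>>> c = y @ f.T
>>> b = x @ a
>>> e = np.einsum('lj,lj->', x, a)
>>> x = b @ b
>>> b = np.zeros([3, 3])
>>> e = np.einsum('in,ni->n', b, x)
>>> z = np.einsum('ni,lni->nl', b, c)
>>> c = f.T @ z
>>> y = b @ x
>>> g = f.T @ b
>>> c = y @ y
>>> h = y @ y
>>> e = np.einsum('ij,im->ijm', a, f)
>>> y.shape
(3, 3)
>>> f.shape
(3, 2)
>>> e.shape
(3, 3, 2)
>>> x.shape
(3, 3)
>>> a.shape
(3, 3)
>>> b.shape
(3, 3)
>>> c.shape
(3, 3)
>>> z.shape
(3, 23)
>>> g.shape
(2, 3)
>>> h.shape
(3, 3)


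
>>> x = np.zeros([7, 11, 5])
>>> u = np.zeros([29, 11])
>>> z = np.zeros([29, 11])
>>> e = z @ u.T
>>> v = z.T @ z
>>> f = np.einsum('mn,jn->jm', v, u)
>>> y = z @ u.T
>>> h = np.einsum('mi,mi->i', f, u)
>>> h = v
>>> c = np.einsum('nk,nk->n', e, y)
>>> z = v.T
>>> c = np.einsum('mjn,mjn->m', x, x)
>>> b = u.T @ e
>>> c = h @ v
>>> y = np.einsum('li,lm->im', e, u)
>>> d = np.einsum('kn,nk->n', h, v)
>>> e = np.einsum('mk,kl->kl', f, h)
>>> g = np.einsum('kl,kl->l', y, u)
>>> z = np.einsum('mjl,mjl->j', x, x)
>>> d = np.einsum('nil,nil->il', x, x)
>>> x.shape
(7, 11, 5)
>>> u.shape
(29, 11)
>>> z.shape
(11,)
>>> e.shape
(11, 11)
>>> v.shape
(11, 11)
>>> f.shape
(29, 11)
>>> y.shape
(29, 11)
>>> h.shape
(11, 11)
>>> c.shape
(11, 11)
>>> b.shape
(11, 29)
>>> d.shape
(11, 5)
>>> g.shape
(11,)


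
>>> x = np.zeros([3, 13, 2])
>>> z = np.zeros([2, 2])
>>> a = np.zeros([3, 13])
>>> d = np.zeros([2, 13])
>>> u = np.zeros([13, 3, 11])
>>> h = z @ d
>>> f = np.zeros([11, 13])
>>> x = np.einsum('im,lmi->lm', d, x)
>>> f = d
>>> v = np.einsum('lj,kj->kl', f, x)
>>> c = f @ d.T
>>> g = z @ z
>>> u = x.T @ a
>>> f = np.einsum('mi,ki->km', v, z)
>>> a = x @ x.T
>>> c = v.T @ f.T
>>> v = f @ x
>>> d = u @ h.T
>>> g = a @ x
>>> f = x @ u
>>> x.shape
(3, 13)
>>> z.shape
(2, 2)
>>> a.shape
(3, 3)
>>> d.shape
(13, 2)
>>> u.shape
(13, 13)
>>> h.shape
(2, 13)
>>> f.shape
(3, 13)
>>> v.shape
(2, 13)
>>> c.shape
(2, 2)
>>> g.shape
(3, 13)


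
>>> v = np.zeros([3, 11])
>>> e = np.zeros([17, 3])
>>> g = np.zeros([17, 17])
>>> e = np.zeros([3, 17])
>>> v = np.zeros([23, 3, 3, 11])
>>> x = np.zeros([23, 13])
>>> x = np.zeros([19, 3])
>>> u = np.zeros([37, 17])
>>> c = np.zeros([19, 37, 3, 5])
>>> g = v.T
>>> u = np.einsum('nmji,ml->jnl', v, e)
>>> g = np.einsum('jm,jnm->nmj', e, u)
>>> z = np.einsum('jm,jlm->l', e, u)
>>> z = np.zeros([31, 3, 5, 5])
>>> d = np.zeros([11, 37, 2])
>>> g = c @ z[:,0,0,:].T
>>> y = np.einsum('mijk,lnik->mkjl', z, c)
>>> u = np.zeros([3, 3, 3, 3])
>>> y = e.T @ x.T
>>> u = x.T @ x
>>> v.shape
(23, 3, 3, 11)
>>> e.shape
(3, 17)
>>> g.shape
(19, 37, 3, 31)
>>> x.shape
(19, 3)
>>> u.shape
(3, 3)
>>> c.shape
(19, 37, 3, 5)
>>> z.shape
(31, 3, 5, 5)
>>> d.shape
(11, 37, 2)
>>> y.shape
(17, 19)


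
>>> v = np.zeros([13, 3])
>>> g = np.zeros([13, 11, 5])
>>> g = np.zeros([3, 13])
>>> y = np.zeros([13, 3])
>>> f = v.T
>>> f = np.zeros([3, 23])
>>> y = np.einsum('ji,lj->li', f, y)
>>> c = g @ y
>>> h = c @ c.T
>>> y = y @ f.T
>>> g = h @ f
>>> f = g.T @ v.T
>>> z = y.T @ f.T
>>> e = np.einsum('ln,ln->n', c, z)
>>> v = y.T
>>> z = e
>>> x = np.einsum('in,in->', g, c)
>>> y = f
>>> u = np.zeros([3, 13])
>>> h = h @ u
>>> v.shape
(3, 13)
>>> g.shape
(3, 23)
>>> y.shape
(23, 13)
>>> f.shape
(23, 13)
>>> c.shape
(3, 23)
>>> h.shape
(3, 13)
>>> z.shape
(23,)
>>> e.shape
(23,)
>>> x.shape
()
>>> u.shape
(3, 13)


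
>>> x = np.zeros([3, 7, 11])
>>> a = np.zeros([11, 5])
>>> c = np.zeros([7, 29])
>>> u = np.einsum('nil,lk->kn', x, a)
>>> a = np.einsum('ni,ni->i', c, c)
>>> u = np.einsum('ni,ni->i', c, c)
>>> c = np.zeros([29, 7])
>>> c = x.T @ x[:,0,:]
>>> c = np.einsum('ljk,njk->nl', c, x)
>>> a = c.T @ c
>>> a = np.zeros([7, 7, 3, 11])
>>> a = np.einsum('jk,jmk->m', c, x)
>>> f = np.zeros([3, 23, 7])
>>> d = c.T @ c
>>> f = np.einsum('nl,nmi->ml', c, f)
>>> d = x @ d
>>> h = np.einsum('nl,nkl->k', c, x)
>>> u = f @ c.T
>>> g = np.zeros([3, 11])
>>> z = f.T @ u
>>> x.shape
(3, 7, 11)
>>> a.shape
(7,)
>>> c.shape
(3, 11)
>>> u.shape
(23, 3)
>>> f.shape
(23, 11)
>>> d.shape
(3, 7, 11)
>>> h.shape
(7,)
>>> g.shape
(3, 11)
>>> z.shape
(11, 3)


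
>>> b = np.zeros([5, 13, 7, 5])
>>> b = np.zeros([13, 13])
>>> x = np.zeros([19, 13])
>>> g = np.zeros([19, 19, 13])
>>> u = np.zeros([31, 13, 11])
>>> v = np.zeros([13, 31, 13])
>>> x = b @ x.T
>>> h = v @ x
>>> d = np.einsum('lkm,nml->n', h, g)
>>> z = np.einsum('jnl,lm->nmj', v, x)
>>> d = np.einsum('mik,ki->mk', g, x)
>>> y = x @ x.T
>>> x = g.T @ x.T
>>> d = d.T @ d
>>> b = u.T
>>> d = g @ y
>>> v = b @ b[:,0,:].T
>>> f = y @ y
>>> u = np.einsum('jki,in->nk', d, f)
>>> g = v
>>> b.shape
(11, 13, 31)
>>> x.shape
(13, 19, 13)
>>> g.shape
(11, 13, 11)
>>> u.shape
(13, 19)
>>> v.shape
(11, 13, 11)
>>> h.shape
(13, 31, 19)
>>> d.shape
(19, 19, 13)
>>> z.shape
(31, 19, 13)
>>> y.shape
(13, 13)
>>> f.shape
(13, 13)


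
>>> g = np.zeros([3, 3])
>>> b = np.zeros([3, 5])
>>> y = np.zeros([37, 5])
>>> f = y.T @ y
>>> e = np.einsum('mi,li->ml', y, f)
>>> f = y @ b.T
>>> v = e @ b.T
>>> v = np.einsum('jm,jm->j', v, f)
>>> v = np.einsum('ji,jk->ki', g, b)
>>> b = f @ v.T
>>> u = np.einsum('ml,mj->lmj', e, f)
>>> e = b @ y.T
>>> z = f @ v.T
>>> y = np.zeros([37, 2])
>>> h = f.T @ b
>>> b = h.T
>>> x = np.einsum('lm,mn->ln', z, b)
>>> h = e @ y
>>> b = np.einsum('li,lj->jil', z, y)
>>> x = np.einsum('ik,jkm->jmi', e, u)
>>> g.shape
(3, 3)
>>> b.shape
(2, 5, 37)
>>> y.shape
(37, 2)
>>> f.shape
(37, 3)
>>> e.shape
(37, 37)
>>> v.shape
(5, 3)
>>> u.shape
(5, 37, 3)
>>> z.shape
(37, 5)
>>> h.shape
(37, 2)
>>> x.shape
(5, 3, 37)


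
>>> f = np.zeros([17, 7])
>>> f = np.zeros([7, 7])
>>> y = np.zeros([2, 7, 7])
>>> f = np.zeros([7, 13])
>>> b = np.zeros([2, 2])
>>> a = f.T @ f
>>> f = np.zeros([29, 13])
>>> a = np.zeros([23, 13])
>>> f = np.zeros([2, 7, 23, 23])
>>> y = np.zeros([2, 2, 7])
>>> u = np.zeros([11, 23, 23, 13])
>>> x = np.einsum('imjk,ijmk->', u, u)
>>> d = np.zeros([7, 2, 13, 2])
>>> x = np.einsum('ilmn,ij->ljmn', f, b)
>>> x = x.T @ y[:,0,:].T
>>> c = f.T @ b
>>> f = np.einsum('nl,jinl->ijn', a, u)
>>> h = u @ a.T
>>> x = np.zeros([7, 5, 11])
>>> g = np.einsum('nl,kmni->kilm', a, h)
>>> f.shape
(23, 11, 23)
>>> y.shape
(2, 2, 7)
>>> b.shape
(2, 2)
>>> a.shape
(23, 13)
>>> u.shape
(11, 23, 23, 13)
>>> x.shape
(7, 5, 11)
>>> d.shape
(7, 2, 13, 2)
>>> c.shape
(23, 23, 7, 2)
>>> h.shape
(11, 23, 23, 23)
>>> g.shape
(11, 23, 13, 23)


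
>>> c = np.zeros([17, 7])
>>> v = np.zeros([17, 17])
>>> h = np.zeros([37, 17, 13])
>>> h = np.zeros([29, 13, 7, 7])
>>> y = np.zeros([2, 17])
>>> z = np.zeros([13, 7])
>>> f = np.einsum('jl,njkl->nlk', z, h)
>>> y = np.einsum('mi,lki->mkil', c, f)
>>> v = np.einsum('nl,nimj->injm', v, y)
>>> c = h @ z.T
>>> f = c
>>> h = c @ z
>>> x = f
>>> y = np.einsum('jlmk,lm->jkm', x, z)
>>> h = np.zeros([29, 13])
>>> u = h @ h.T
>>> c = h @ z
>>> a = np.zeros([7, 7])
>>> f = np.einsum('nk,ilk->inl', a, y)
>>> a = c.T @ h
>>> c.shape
(29, 7)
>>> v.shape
(7, 17, 29, 7)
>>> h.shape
(29, 13)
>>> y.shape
(29, 13, 7)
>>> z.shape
(13, 7)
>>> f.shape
(29, 7, 13)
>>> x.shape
(29, 13, 7, 13)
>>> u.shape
(29, 29)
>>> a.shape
(7, 13)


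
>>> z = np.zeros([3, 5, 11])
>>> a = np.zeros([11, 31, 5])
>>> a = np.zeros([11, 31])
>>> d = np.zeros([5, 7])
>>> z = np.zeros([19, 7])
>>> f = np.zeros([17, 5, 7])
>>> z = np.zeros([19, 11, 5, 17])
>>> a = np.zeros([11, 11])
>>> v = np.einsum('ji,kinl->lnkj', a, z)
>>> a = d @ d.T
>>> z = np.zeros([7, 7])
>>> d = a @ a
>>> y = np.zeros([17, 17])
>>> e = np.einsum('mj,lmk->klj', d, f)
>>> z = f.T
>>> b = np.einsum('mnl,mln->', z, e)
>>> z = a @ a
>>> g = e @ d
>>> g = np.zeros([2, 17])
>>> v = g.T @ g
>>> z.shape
(5, 5)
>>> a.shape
(5, 5)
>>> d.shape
(5, 5)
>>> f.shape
(17, 5, 7)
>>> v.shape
(17, 17)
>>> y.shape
(17, 17)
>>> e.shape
(7, 17, 5)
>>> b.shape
()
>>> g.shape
(2, 17)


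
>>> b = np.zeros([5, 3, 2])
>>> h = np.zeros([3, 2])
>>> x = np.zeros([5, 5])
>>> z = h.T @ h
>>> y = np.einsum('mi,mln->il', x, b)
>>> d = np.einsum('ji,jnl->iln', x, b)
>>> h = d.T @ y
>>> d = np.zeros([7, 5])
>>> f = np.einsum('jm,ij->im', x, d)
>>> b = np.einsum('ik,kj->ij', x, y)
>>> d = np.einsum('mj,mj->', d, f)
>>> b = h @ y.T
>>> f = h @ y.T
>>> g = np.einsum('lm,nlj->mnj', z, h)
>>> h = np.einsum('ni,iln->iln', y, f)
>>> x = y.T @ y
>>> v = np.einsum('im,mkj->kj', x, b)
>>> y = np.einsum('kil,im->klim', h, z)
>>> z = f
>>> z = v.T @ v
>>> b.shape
(3, 2, 5)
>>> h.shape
(3, 2, 5)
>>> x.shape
(3, 3)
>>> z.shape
(5, 5)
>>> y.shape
(3, 5, 2, 2)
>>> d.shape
()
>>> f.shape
(3, 2, 5)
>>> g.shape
(2, 3, 3)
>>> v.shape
(2, 5)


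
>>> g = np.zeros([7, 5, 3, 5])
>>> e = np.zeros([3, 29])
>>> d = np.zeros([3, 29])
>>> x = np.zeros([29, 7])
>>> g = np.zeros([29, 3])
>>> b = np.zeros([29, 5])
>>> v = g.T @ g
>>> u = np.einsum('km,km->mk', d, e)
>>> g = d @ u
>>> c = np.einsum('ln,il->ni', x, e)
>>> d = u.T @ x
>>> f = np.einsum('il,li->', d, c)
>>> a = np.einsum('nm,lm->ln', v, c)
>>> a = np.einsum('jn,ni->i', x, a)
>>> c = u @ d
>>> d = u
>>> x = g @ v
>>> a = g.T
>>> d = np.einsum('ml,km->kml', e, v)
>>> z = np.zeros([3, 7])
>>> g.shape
(3, 3)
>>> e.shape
(3, 29)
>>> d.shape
(3, 3, 29)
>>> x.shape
(3, 3)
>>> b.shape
(29, 5)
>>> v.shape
(3, 3)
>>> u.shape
(29, 3)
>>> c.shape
(29, 7)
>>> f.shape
()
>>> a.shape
(3, 3)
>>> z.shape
(3, 7)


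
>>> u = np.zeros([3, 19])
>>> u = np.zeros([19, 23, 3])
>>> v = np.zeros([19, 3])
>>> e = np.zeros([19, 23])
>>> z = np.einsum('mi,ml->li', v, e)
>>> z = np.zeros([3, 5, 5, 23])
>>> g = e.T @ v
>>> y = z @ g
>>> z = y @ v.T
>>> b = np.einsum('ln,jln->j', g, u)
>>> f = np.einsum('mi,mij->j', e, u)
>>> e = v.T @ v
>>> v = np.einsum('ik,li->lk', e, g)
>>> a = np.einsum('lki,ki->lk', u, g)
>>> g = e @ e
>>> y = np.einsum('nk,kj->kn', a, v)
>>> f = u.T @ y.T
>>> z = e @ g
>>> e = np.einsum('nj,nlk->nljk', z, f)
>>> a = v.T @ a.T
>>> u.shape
(19, 23, 3)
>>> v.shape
(23, 3)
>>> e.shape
(3, 23, 3, 23)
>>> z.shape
(3, 3)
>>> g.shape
(3, 3)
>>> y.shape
(23, 19)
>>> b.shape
(19,)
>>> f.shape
(3, 23, 23)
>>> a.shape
(3, 19)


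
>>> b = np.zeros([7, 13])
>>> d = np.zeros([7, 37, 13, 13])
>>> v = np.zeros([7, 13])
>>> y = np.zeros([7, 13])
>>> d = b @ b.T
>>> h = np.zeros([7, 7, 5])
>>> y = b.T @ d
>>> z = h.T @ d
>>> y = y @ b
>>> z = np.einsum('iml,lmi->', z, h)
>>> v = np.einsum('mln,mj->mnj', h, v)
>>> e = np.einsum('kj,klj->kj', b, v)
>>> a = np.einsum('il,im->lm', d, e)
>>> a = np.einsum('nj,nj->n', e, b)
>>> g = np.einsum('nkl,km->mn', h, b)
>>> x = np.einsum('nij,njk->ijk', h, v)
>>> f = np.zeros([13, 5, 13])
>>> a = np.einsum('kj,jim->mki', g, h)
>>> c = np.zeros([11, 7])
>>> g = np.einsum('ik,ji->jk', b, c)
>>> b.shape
(7, 13)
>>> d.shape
(7, 7)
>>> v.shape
(7, 5, 13)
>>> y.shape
(13, 13)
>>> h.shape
(7, 7, 5)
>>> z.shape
()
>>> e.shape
(7, 13)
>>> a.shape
(5, 13, 7)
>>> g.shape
(11, 13)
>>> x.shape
(7, 5, 13)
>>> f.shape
(13, 5, 13)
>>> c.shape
(11, 7)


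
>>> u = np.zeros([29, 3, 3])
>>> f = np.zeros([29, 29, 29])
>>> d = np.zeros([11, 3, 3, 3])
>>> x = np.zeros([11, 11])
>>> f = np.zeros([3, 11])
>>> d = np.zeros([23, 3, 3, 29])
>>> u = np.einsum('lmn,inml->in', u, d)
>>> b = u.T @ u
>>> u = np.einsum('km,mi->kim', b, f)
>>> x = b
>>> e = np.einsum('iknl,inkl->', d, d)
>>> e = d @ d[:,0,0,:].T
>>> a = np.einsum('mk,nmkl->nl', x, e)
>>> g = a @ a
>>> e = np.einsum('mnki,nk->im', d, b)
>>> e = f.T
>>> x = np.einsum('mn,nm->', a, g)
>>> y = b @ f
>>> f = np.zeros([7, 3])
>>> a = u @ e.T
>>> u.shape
(3, 11, 3)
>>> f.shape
(7, 3)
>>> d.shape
(23, 3, 3, 29)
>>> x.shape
()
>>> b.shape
(3, 3)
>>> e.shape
(11, 3)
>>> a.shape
(3, 11, 11)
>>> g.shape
(23, 23)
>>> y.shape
(3, 11)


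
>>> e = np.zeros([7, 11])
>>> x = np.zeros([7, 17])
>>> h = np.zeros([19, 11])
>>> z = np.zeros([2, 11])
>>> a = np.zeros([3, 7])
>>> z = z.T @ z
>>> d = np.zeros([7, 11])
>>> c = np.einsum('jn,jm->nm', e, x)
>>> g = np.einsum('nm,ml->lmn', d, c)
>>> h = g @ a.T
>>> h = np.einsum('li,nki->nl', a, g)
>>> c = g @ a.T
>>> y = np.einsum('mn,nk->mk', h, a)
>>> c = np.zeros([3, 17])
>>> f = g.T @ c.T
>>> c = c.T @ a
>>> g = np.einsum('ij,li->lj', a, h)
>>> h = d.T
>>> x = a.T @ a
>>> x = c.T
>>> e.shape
(7, 11)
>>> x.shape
(7, 17)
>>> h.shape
(11, 7)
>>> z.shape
(11, 11)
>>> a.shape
(3, 7)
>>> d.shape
(7, 11)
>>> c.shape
(17, 7)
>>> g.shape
(17, 7)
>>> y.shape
(17, 7)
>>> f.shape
(7, 11, 3)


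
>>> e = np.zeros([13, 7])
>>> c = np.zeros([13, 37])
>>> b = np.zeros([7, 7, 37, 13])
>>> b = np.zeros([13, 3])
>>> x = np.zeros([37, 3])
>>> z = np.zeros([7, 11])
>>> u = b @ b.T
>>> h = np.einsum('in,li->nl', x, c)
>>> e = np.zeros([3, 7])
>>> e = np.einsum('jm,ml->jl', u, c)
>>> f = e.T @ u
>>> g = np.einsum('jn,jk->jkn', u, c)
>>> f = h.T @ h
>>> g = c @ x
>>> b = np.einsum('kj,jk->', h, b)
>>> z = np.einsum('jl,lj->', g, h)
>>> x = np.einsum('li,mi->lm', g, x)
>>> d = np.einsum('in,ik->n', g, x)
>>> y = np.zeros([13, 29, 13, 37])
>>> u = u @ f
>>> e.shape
(13, 37)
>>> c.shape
(13, 37)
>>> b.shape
()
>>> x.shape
(13, 37)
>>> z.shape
()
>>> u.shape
(13, 13)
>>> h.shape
(3, 13)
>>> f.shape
(13, 13)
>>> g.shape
(13, 3)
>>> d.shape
(3,)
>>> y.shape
(13, 29, 13, 37)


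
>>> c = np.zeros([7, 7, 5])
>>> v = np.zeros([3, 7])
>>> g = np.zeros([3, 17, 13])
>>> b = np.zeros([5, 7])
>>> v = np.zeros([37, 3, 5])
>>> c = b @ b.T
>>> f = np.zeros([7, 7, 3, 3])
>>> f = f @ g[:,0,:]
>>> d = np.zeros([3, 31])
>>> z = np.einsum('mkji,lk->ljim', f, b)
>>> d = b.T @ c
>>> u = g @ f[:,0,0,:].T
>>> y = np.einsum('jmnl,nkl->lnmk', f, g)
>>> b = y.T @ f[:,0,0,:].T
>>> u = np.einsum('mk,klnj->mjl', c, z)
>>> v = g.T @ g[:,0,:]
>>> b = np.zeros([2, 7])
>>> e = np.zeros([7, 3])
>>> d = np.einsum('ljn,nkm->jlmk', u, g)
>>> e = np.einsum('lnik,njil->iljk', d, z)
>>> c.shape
(5, 5)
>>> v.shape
(13, 17, 13)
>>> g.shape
(3, 17, 13)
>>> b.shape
(2, 7)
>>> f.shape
(7, 7, 3, 13)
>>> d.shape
(7, 5, 13, 17)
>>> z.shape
(5, 3, 13, 7)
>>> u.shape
(5, 7, 3)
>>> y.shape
(13, 3, 7, 17)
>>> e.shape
(13, 7, 3, 17)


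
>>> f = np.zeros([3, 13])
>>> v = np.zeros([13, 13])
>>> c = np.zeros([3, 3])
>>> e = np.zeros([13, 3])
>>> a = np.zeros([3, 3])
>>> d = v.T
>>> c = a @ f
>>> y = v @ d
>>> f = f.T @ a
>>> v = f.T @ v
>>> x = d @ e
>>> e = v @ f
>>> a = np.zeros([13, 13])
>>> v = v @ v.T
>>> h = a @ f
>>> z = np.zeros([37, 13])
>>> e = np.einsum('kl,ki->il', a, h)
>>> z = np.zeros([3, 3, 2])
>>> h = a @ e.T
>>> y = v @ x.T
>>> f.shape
(13, 3)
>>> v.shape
(3, 3)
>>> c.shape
(3, 13)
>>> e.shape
(3, 13)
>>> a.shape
(13, 13)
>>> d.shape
(13, 13)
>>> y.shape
(3, 13)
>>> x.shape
(13, 3)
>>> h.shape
(13, 3)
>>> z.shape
(3, 3, 2)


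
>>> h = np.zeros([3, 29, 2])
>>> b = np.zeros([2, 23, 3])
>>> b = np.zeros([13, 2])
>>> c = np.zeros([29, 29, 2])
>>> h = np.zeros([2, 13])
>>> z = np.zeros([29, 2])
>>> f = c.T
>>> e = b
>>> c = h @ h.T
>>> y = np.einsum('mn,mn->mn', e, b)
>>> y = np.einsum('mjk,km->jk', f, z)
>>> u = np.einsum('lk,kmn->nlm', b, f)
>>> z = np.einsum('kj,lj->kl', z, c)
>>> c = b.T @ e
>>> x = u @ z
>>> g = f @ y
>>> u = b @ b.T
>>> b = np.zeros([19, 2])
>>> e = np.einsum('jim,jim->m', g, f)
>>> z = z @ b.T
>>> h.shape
(2, 13)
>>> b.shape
(19, 2)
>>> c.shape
(2, 2)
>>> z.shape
(29, 19)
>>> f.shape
(2, 29, 29)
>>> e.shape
(29,)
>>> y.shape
(29, 29)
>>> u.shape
(13, 13)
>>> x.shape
(29, 13, 2)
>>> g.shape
(2, 29, 29)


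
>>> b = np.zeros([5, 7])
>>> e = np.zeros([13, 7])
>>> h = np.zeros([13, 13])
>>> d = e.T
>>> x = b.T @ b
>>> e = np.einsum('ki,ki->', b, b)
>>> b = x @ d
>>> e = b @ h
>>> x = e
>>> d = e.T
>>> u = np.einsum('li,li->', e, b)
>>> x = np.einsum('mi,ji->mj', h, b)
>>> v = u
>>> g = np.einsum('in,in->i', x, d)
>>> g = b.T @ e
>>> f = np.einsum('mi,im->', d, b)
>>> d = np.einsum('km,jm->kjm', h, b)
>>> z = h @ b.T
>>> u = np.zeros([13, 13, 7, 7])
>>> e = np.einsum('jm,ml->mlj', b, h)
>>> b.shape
(7, 13)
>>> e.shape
(13, 13, 7)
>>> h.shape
(13, 13)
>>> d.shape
(13, 7, 13)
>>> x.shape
(13, 7)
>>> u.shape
(13, 13, 7, 7)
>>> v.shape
()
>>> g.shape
(13, 13)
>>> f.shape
()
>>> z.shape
(13, 7)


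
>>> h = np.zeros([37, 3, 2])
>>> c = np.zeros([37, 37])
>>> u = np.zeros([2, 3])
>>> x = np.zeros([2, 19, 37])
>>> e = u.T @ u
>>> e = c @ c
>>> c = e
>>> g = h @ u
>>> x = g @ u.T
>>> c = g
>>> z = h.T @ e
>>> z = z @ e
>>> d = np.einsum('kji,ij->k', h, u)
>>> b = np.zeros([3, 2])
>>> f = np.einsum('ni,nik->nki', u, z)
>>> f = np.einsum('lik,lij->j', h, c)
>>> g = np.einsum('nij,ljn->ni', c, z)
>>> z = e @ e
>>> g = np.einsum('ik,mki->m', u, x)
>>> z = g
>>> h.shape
(37, 3, 2)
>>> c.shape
(37, 3, 3)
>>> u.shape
(2, 3)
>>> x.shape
(37, 3, 2)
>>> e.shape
(37, 37)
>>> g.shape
(37,)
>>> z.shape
(37,)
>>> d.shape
(37,)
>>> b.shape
(3, 2)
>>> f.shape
(3,)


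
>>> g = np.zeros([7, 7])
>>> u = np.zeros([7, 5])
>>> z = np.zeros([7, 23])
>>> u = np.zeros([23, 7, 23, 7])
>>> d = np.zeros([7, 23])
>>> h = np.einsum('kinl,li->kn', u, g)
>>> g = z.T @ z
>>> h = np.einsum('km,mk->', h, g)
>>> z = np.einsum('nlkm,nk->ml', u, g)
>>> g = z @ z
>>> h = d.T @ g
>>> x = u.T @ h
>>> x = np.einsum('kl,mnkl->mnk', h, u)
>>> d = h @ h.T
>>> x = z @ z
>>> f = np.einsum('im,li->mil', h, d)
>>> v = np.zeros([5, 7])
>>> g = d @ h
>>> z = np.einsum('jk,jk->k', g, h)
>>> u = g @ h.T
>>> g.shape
(23, 7)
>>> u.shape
(23, 23)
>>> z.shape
(7,)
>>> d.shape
(23, 23)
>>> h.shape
(23, 7)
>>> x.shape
(7, 7)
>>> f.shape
(7, 23, 23)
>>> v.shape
(5, 7)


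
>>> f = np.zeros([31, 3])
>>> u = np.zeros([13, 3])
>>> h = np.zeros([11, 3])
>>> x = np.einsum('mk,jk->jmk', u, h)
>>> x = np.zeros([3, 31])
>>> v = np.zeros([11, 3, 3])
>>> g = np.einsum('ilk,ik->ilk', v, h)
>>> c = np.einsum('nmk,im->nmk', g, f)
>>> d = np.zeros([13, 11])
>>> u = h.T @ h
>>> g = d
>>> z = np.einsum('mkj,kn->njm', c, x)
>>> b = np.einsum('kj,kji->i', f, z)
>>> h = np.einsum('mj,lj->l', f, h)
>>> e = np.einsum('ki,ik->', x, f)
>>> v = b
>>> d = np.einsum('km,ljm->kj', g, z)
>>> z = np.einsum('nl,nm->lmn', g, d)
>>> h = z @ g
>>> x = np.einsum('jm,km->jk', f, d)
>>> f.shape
(31, 3)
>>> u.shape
(3, 3)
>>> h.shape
(11, 3, 11)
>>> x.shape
(31, 13)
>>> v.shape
(11,)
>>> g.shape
(13, 11)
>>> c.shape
(11, 3, 3)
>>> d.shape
(13, 3)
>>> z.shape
(11, 3, 13)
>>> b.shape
(11,)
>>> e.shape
()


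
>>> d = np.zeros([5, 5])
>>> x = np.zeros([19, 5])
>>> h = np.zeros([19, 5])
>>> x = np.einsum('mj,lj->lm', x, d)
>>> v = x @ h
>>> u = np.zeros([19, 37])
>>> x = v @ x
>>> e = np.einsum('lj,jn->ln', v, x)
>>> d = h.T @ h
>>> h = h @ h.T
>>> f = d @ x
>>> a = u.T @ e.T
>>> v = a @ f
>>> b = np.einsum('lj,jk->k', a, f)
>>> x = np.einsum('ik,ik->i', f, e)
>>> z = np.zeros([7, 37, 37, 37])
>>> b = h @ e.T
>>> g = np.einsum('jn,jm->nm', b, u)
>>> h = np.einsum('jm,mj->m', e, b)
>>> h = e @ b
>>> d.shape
(5, 5)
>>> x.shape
(5,)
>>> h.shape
(5, 5)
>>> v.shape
(37, 19)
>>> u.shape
(19, 37)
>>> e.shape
(5, 19)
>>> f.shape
(5, 19)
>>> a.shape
(37, 5)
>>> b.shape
(19, 5)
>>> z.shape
(7, 37, 37, 37)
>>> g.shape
(5, 37)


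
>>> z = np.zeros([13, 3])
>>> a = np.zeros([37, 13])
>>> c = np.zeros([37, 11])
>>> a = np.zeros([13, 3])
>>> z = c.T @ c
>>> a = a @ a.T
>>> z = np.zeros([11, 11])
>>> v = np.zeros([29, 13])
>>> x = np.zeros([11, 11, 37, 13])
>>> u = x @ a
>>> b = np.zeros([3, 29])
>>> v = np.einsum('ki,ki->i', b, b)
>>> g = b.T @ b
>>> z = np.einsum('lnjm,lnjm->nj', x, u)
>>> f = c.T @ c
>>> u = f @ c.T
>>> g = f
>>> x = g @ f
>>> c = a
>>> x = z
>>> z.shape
(11, 37)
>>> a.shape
(13, 13)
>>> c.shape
(13, 13)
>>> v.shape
(29,)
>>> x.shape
(11, 37)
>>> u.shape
(11, 37)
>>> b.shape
(3, 29)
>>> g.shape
(11, 11)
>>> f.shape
(11, 11)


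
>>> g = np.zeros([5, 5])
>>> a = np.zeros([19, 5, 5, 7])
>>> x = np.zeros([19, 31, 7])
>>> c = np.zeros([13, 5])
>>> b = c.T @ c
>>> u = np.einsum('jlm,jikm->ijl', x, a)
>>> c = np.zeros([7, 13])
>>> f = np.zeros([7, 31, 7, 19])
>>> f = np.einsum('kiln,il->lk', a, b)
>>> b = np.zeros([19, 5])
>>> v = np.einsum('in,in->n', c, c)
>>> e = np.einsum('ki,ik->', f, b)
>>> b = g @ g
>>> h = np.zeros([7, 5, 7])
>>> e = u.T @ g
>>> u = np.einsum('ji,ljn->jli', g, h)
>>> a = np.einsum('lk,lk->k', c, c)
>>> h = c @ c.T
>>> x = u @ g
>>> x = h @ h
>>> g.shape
(5, 5)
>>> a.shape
(13,)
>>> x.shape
(7, 7)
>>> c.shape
(7, 13)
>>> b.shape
(5, 5)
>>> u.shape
(5, 7, 5)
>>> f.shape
(5, 19)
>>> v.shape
(13,)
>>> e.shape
(31, 19, 5)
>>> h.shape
(7, 7)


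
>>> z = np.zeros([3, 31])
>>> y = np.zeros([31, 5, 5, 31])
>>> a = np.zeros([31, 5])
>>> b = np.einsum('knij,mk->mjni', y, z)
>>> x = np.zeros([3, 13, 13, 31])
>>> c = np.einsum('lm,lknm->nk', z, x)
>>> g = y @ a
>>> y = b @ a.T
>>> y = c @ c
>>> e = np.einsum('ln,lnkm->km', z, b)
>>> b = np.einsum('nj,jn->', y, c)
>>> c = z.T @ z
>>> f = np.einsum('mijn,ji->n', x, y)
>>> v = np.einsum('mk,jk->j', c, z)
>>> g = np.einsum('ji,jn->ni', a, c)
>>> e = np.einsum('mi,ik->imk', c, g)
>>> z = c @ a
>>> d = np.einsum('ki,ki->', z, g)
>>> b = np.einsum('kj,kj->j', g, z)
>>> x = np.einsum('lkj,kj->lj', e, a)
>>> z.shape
(31, 5)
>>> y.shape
(13, 13)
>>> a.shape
(31, 5)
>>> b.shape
(5,)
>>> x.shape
(31, 5)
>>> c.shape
(31, 31)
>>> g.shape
(31, 5)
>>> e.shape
(31, 31, 5)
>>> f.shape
(31,)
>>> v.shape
(3,)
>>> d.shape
()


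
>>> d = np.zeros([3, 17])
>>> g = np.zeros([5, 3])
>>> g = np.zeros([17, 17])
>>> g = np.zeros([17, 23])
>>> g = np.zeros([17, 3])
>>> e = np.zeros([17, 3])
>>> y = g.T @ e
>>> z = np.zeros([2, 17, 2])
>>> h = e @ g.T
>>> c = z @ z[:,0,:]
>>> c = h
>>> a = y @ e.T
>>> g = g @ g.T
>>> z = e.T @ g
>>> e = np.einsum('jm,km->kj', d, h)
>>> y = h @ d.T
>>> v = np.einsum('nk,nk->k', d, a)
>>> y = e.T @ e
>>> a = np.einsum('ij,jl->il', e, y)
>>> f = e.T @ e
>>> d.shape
(3, 17)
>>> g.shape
(17, 17)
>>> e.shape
(17, 3)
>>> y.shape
(3, 3)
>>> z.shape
(3, 17)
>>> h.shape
(17, 17)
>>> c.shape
(17, 17)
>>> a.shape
(17, 3)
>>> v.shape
(17,)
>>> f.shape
(3, 3)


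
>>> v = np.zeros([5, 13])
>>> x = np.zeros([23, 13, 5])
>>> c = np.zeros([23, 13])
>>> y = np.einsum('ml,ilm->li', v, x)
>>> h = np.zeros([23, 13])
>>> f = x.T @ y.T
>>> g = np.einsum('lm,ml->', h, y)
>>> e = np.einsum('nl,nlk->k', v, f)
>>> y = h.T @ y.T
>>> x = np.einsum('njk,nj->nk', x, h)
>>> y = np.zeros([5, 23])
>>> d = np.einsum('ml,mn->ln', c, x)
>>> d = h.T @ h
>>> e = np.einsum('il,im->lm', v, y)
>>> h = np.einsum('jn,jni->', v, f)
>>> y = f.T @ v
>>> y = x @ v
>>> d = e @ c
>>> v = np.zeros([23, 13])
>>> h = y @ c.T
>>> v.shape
(23, 13)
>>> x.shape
(23, 5)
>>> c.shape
(23, 13)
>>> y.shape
(23, 13)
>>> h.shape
(23, 23)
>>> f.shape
(5, 13, 13)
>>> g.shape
()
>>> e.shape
(13, 23)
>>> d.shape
(13, 13)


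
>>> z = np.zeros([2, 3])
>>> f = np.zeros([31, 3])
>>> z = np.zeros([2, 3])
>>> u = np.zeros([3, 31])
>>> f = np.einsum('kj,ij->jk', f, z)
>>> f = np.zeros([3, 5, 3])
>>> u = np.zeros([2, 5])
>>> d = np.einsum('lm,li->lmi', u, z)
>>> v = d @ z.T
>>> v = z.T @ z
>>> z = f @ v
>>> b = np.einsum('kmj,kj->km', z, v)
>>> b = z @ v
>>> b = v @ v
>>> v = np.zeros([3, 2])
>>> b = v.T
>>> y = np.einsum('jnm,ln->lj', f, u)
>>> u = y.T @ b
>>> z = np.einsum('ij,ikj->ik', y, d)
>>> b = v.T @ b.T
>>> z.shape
(2, 5)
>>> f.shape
(3, 5, 3)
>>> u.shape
(3, 3)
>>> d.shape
(2, 5, 3)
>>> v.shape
(3, 2)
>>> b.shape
(2, 2)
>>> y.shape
(2, 3)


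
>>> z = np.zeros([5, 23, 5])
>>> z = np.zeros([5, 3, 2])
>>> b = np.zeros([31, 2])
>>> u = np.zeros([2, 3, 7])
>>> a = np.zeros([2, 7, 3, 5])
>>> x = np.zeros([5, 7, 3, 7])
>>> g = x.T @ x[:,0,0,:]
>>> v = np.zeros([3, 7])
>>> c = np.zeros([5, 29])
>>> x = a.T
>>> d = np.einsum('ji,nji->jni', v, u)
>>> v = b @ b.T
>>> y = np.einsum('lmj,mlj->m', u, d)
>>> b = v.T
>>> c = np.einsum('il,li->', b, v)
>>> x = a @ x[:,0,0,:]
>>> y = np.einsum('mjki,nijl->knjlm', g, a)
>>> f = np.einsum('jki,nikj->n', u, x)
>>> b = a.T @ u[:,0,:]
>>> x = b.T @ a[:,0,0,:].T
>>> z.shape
(5, 3, 2)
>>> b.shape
(5, 3, 7, 7)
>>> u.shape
(2, 3, 7)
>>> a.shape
(2, 7, 3, 5)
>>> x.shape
(7, 7, 3, 2)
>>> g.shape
(7, 3, 7, 7)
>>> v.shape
(31, 31)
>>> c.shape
()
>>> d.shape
(3, 2, 7)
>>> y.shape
(7, 2, 3, 5, 7)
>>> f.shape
(2,)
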